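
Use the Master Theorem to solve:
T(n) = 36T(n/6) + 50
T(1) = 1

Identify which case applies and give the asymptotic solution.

a=36, b=6, f(n)=50.
log_6(36) = 2 > 0.
Since f(n) = O(n^0) is polynomially smaller than n^2, Case 1 applies.
T(n) = Theta(n^2).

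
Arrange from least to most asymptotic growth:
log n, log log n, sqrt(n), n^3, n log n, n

Ordered by growth rate: log log n < log n < sqrt(n) < n < n log n < n^3.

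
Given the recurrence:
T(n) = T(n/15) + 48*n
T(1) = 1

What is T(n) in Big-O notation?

Geometric series: 48*n*(1 + 1/15 + 1/15^2 + ...) = O(n). T(n) = O(n).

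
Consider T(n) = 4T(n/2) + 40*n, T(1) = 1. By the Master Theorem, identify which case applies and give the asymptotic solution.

a=4, b=2, f(n)=40*n.
log_2(4) = 2 > 1.
Since f(n) = O(n^1) is polynomially smaller than n^2, Case 1 applies.
T(n) = Theta(n^2).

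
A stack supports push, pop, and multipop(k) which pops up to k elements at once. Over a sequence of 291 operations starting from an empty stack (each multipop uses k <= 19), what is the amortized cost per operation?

Each element is pushed exactly once and popped at most once (whether by pop or as part of a multipop). So the total number of individual pops over the whole sequence is at most the number of pushes, which is at most 291. Total work <= 2 * 291, hence O(1) amortized per operation.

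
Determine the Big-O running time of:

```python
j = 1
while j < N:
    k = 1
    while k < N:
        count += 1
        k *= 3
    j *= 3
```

Time complexity: O(log^2 n).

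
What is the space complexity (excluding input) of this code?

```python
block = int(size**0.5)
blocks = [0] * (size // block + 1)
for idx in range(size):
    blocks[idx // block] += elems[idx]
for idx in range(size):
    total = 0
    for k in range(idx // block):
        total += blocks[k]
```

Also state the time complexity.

Space complexity: O(sqrt(n)).
Storage scales with sqrt(n).
Time complexity: O(n * sqrt(n)).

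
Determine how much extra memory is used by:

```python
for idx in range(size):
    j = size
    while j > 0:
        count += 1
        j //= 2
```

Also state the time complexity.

Space complexity: O(1).
Only a constant amount of auxiliary storage is used; nothing grows with n.
Time complexity: O(n log n).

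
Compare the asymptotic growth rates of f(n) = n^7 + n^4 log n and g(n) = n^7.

f(n) = n^7 + n^4 log n and g(n) = n^7 are Theta of each other: the lower-order n^4 log n term is o(n^7); both are Theta(n^7).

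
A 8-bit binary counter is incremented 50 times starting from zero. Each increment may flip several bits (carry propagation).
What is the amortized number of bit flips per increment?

Bit i flips on every 2^i-th increment, so over 50 increments bit i flips floor(50/2^i) times. Summing over i: total flips < 2 * 50. Amortized: < 2 = O(1) per increment.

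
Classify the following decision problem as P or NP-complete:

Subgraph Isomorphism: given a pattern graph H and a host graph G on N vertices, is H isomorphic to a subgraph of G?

This problem is NP-complete: generalizes Clique and Hamiltonian Path (pattern size is part of the input).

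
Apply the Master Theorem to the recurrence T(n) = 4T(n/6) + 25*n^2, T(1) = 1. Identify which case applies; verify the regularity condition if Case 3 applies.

a=4, b=6, f(n)=25*n^2.
log_6(4) = 0.7737 < 2.
f(n) = Omega(n^(0.7737+epsilon)) for some epsilon > 0, so Case 3 is the candidate.
Regularity: a*f(n/b) = 4*25*(n/6)^2 = (4/36)*25*n^2 <= c*f(n) with c = 4/36 < 1. Satisfied.
Case 3: T(n) = Theta(n^2).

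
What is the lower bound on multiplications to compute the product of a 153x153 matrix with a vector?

A 153x153 matrix-vector product has 153 inner products of length 153. Output depends on all 153^2 = 23409 matrix entries. At least 23409 multiplications needed.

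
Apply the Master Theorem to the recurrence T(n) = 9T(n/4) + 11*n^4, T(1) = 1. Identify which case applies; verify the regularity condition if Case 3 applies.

a=9, b=4, f(n)=11*n^4.
log_4(9) = 1.585 < 4.
f(n) = Omega(n^(1.585+epsilon)) for some epsilon > 0, so Case 3 is the candidate.
Regularity: a*f(n/b) = 9*11*(n/4)^4 = (9/256)*11*n^4 <= c*f(n) with c = 9/256 < 1. Satisfied.
Case 3: T(n) = Theta(n^4).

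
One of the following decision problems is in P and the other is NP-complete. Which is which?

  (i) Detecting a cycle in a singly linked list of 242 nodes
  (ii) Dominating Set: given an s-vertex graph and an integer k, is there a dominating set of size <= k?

(i) is P: Floyd's tortoise-and-hare runs in O(n) time, O(1) space.
(ii) is NP-complete: reduces from Set Cover (with k part of the input).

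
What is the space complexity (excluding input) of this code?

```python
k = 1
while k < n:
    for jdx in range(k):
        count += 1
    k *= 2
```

Space complexity: O(1).
Only a constant amount of auxiliary storage is used; nothing grows with n.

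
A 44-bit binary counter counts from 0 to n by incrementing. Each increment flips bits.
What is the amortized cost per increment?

Bit i flips every 2^i increments. Total flips over n increments: sum_{i=0}^{44} n/2^i < 2n. Amortized cost: 2n/n = O(1).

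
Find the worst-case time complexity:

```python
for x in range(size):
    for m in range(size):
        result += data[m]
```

Time complexity: O(n^2).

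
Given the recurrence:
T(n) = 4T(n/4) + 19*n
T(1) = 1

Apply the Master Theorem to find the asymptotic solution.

a=4, b=4, f(n)=19*n. log_4(4) = 1. Case 2: T(n) = O(n log n).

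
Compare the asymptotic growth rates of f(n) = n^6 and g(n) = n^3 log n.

f(n) = n^6 grows faster: n^6 / (n^3 log n) = n^3/log n -> infinity.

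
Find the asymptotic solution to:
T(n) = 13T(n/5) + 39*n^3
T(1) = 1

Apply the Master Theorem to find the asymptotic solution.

a=13, b=5, f(n)=39*n^3. log_5(13) = 1.594 < 3. Case 3: T(n) = O(n^3).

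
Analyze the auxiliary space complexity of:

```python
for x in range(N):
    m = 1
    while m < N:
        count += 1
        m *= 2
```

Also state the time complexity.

Space complexity: O(1).
Only a constant amount of auxiliary storage is used; nothing grows with n.
Time complexity: O(n log n).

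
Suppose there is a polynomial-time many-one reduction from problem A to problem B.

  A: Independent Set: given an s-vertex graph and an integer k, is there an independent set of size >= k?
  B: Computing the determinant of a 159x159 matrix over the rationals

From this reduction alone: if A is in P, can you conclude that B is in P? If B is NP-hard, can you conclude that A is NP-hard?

A poly-time reduction A <=_p B transfers tractability DOWN (B easy => A easy) and hardness UP (A hard => B hard), not the reverse.
From A in P, the reduction alone does NOT give B in P: any problem in P trivially reduces to SAT, yet SAT is not known to be in P.
From B NP-hard, the reduction alone does NOT give A NP-hard: again, easy problems reduce to hard ones.
(Here in fact A is NP-complete and B is in P, so no such reduction is known -- its existence would imply P = NP; the analysis concerns only what the assumed reduction would or would not let you conclude.)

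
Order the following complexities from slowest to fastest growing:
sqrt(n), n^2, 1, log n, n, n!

Ordered by growth rate: 1 < log n < sqrt(n) < n < n^2 < n!.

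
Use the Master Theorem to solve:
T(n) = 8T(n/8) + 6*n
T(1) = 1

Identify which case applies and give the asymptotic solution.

a=8, b=8, f(n)=6*n.
log_8(8) = 1, so n^(log_b(a)) = n.
f(n) = Theta(n), so Case 2 applies.
T(n) = Theta(n log n).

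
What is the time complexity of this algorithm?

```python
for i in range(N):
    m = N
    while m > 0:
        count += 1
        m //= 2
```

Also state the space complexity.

Time complexity: O(n log n).
Space complexity: O(1).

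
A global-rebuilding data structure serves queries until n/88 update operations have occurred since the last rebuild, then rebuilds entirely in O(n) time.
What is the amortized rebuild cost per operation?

The O(n) rebuild is triggered by n/88 operations, so each contributes O(n)/(n/88) = O(88) = O(1) to the rebuild cost.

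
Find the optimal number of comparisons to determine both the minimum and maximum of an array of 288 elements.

Naive approach: 574 comparisons (287 for max + 287 for min).
Optimal: Compare elements in pairs first (floor(n/2) = 144 comparisons), then find max among winners and min among losers (143 comparisons each).
Total: ceil(3n/2) - 2 = 430 comparisons. An adversary argument shows this is also a lower bound.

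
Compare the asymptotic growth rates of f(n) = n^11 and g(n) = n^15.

g(n) = n^15 grows faster: n^15/n^11 = n^4 -> infinity.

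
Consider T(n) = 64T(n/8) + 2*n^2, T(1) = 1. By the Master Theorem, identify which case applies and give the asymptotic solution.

a=64, b=8, f(n)=2*n^2.
log_8(64) = 2, so n^(log_b(a)) = n^2.
f(n) = Theta(n^2), so Case 2 applies.
T(n) = Theta(n^2 log n).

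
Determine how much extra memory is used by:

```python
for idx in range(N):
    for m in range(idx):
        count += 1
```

Space complexity: O(1).
Only a constant amount of auxiliary storage is used; nothing grows with n.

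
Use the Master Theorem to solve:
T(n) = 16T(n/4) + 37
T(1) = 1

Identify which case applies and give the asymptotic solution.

a=16, b=4, f(n)=37.
log_4(16) = 2 > 0.
Since f(n) = O(n^0) is polynomially smaller than n^2, Case 1 applies.
T(n) = Theta(n^2).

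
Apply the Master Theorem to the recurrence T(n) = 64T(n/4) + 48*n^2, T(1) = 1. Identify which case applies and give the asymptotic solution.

a=64, b=4, f(n)=48*n^2.
log_4(64) = 3 > 2.
Since f(n) = O(n^2) is polynomially smaller than n^3, Case 1 applies.
T(n) = Theta(n^3).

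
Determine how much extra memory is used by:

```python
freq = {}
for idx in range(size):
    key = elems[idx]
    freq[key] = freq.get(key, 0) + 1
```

Space complexity: O(n).
Auxiliary storage grows linearly with the input size n in the worst case.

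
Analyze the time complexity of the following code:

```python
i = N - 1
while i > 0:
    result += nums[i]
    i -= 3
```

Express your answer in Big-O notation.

Time complexity: O(n).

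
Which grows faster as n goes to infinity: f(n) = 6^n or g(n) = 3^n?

f(n) = 6^n grows faster: (6/3)^n -> infinity since 6/3 > 1.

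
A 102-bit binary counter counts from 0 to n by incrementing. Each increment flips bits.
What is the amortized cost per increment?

Bit i flips every 2^i increments. Total flips over n increments: sum_{i=0}^{102} n/2^i < 2n. Amortized cost: 2n/n = O(1).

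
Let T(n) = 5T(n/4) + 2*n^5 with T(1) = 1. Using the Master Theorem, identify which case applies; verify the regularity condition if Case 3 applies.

a=5, b=4, f(n)=2*n^5.
log_4(5) = 1.161 < 5.
f(n) = Omega(n^(1.161+epsilon)) for some epsilon > 0, so Case 3 is the candidate.
Regularity: a*f(n/b) = 5*2*(n/4)^5 = (5/1024)*2*n^5 <= c*f(n) with c = 5/1024 < 1. Satisfied.
Case 3: T(n) = Theta(n^5).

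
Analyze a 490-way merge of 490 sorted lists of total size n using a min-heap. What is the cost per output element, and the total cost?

Maintain a min-heap of size 490 holding the current head of each list. Each output step does one extract-min (O(log 490)) and one insert of that list's next element (O(log 490)). Each of the n elements passes through the heap exactly once, so the total cost is O(n log 490), i.e. O(log 490) per output element.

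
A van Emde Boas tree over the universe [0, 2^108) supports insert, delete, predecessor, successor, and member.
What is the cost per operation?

vEB recursively partitions [0, 324518553658426726783156020576256) into sqrt(u) clusters of size sqrt(u). Each operation recurses into either one cluster or the summary, never both: T(u) = T(sqrt(u)) + O(1) => T(u) = O(log log u) = O(log 108). This is worst-case, not just amortized.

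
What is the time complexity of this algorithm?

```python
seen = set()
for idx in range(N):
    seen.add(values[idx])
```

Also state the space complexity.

Time complexity: O(n).
Space complexity: O(n).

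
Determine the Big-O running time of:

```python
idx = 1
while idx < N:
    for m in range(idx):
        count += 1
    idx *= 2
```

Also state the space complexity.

Time complexity: O(n).
Space complexity: O(1).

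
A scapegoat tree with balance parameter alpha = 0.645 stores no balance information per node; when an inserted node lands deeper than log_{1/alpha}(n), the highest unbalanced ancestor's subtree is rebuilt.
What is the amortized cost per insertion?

Search/insert path is O(log n). A rebuild of a subtree of size s costs O(s), but with alpha = 0.645 at least Omega(s) insertions must have occurred in that subtree since its last rebuild. Charging O(1) of the rebuild to each such insertion gives O(log n) amortized.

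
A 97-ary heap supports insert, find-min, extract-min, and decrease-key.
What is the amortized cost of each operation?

The 97-ary heap has height O(log_97 n). Insert sifts up: O(log_97 n). Find-min reads the root: O(1). Extract-min sifts down comparing 97 children per level: O(97 * log_97 n). Decrease-key sifts up: O(log_97 n).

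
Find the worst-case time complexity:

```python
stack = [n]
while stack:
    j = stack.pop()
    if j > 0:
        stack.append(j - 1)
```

Time complexity: O(n).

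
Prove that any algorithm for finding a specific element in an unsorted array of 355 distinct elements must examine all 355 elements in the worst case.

Adversary argument: if the algorithm examines fewer than 355 elements, the adversary places the target in an unexamined position. The algorithm cannot distinguish 'not present' from 'in unexamined position'.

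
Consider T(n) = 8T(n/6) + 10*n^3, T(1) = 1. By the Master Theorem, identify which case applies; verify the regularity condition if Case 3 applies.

a=8, b=6, f(n)=10*n^3.
log_6(8) = 1.161 < 3.
f(n) = Omega(n^(1.161+epsilon)) for some epsilon > 0, so Case 3 is the candidate.
Regularity: a*f(n/b) = 8*10*(n/6)^3 = (8/216)*10*n^3 <= c*f(n) with c = 8/216 < 1. Satisfied.
Case 3: T(n) = Theta(n^3).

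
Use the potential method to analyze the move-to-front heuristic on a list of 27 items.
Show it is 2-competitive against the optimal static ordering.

Let Phi = number of inversions between the MTF list and the optimal static list (0 <= Phi <= C(27,2)). Accessing an element at MTF position k and optimal position j: the move-to-front destroys all k-1 inversions in front of it that are not in front in optimal (>= k-j of them) and creates at most j-1 new ones. Amortized cost <= k + (j-1) - (k-j) = 2j - 1 <= 2 * optimal cost.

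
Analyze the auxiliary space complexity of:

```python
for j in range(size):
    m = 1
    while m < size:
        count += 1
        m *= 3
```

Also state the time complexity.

Space complexity: O(1).
Only a constant amount of auxiliary storage is used; nothing grows with n.
Time complexity: O(n log n).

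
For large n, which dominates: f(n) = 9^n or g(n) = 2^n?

f(n) = 9^n grows faster: (9/2)^n -> infinity since 9/2 > 1.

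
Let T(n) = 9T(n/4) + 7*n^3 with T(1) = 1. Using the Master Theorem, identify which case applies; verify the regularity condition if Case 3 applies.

a=9, b=4, f(n)=7*n^3.
log_4(9) = 1.585 < 3.
f(n) = Omega(n^(1.585+epsilon)) for some epsilon > 0, so Case 3 is the candidate.
Regularity: a*f(n/b) = 9*7*(n/4)^3 = (9/64)*7*n^3 <= c*f(n) with c = 9/64 < 1. Satisfied.
Case 3: T(n) = Theta(n^3).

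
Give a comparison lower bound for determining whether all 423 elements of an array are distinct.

In the algebraic decision-tree model, the YES region for element distinctness on 423 elements has 423! connected components (one per ordering). Ben-Or's theorem then gives a lower bound of Omega(log(n!)) = Omega(n log n).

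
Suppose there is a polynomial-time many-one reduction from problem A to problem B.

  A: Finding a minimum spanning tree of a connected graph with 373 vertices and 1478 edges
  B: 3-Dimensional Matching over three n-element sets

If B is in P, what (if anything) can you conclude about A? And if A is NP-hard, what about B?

A poly-time reduction A <=_p B means any A-instance can be transformed to a B-instance in poly time.
If B is in P: compose the reduction with B's poly-time algorithm to solve A in poly time, so A is in P.
If A is NP-hard: every NP problem reduces to A, which reduces to B; composing reductions, every NP problem reduces to B, so B is NP-hard.
(Here in fact A is P and B is NP-complete.)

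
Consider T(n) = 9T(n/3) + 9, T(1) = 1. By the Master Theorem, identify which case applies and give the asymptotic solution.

a=9, b=3, f(n)=9.
log_3(9) = 2 > 0.
Since f(n) = O(n^0) is polynomially smaller than n^2, Case 1 applies.
T(n) = Theta(n^2).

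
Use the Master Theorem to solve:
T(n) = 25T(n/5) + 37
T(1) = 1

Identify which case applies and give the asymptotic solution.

a=25, b=5, f(n)=37.
log_5(25) = 2 > 0.
Since f(n) = O(n^0) is polynomially smaller than n^2, Case 1 applies.
T(n) = Theta(n^2).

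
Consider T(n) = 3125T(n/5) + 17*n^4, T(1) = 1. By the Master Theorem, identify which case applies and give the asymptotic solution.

a=3125, b=5, f(n)=17*n^4.
log_5(3125) = 5 > 4.
Since f(n) = O(n^4) is polynomially smaller than n^5, Case 1 applies.
T(n) = Theta(n^5).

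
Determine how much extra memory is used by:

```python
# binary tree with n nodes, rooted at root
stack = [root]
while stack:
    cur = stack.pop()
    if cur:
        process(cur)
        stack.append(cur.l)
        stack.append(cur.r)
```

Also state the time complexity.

Space complexity: O(n).
Auxiliary storage grows linearly with the input size n in the worst case.
Time complexity: O(n).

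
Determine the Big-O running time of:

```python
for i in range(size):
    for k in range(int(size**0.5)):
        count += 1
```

Time complexity: O(n * sqrt(n)).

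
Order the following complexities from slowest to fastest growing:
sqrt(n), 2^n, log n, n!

Ordered by growth rate: log n < sqrt(n) < 2^n < n!.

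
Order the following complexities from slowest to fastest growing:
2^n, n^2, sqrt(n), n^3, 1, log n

Ordered by growth rate: 1 < log n < sqrt(n) < n^2 < n^3 < 2^n.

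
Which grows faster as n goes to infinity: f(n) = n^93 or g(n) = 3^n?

g(n) = 3^n grows faster: any exponential with base > 1 dominates every polynomial.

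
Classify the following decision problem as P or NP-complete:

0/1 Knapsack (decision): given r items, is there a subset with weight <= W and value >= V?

This problem is NP-complete: reduces from Subset Sum.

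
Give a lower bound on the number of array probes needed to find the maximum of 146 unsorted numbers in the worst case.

Adversary: any unprobed cell could hold a value larger than everything seen so far. If fewer than 146 cells are probed, the adversary places the max in an unprobed cell. So all 146 cells must be examined; together with 146-1 comparisons this is tight.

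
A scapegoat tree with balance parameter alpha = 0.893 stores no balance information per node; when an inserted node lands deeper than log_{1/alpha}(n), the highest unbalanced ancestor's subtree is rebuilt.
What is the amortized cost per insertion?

Search/insert path is O(log n). A rebuild of a subtree of size s costs O(s), but with alpha = 0.893 at least Omega(s) insertions must have occurred in that subtree since its last rebuild. Charging O(1) of the rebuild to each such insertion gives O(log n) amortized.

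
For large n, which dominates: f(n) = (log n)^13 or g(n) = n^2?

g(n) = n^2 grows faster: any positive polynomial dominates any polylog.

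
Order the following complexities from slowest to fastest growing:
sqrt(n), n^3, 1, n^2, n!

Ordered by growth rate: 1 < sqrt(n) < n^2 < n^3 < n!.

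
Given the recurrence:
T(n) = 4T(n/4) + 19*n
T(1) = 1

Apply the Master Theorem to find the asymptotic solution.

a=4, b=4, f(n)=19*n. log_4(4) = 1. Case 2: T(n) = O(n log n).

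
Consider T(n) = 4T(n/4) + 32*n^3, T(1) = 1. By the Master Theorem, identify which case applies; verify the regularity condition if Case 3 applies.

a=4, b=4, f(n)=32*n^3.
log_4(4) = 1 < 3.
f(n) = Omega(n^(1+epsilon)) for some epsilon > 0, so Case 3 is the candidate.
Regularity: a*f(n/b) = 4*32*(n/4)^3 = (4/64)*32*n^3 <= c*f(n) with c = 4/64 < 1. Satisfied.
Case 3: T(n) = Theta(n^3).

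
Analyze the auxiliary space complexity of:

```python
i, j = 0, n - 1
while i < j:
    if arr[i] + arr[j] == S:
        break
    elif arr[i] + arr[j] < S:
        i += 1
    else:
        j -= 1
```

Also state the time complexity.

Space complexity: O(1).
Only a constant amount of auxiliary storage is used; nothing grows with n.
Time complexity: O(n).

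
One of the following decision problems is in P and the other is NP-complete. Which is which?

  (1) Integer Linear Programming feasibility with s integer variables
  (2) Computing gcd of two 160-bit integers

(1) is NP-complete: ILP feasibility is NP-complete (LP relaxation is in P).
(2) is P: the Euclidean algorithm runs in polynomial time in the bit-length.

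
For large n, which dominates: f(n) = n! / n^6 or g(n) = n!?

g(n) = n! grows faster: the ratio n!/(n!/n^6) = n^6 -> infinity.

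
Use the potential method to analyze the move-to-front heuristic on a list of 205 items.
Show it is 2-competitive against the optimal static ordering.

Let Phi = number of inversions between the MTF list and the optimal static list (0 <= Phi <= C(205,2)). Accessing an element at MTF position k and optimal position j: the move-to-front destroys all k-1 inversions in front of it that are not in front in optimal (>= k-j of them) and creates at most j-1 new ones. Amortized cost <= k + (j-1) - (k-j) = 2j - 1 <= 2 * optimal cost.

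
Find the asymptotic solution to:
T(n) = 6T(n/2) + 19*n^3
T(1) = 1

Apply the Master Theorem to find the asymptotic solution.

a=6, b=2, f(n)=19*n^3. log_2(6) = 2.585 < 3. Case 3: T(n) = O(n^3).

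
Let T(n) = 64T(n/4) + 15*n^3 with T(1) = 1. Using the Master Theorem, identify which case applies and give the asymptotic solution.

a=64, b=4, f(n)=15*n^3.
log_4(64) = 3, so n^(log_b(a)) = n^3.
f(n) = Theta(n^3), so Case 2 applies.
T(n) = Theta(n^3 log n).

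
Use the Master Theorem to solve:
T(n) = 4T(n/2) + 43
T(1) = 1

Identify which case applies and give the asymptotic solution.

a=4, b=2, f(n)=43.
log_2(4) = 2 > 0.
Since f(n) = O(n^0) is polynomially smaller than n^2, Case 1 applies.
T(n) = Theta(n^2).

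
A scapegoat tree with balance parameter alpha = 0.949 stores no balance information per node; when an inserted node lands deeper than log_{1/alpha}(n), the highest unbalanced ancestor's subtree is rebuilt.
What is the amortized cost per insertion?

Search/insert path is O(log n). A rebuild of a subtree of size s costs O(s), but with alpha = 0.949 at least Omega(s) insertions must have occurred in that subtree since its last rebuild. Charging O(1) of the rebuild to each such insertion gives O(log n) amortized.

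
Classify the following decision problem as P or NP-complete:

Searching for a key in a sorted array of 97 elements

This problem is in P: binary search runs in O(log n).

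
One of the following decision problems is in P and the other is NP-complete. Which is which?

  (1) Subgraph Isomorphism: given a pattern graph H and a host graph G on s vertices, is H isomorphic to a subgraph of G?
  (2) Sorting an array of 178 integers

(1) is NP-complete: generalizes Clique and Hamiltonian Path (pattern size is part of the input).
(2) is P: merge sort runs in O(n log n).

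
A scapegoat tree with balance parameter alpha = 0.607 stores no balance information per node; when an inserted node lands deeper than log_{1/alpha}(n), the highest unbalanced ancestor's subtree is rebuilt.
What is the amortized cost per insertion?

Search/insert path is O(log n). A rebuild of a subtree of size s costs O(s), but with alpha = 0.607 at least Omega(s) insertions must have occurred in that subtree since its last rebuild. Charging O(1) of the rebuild to each such insertion gives O(log n) amortized.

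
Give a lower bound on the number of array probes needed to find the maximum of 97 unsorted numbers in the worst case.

Adversary: any unprobed cell could hold a value larger than everything seen so far. If fewer than 97 cells are probed, the adversary places the max in an unprobed cell. So all 97 cells must be examined; together with 97-1 comparisons this is tight.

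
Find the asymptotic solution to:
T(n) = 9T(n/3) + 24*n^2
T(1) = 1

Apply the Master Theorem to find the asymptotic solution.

a=9, b=3, f(n)=24*n^2. log_3(9) = 2. Case 2: T(n) = O(n^2 log n).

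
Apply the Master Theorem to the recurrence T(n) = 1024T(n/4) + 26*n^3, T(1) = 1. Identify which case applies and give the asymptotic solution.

a=1024, b=4, f(n)=26*n^3.
log_4(1024) = 5 > 3.
Since f(n) = O(n^3) is polynomially smaller than n^5, Case 1 applies.
T(n) = Theta(n^5).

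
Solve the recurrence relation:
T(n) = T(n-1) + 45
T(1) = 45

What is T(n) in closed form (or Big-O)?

Unrolling: T(n) = T(n-1) + 45 = T(n-2) + 2*45 = ... = T(1) + (n-1)*45 = 45 + (n-1)*45 = 45n.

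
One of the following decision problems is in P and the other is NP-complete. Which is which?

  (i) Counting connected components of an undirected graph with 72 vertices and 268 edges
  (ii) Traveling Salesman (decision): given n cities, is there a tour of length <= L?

(i) is P: BFS/DFS visits each vertex and edge once: O(V+E).
(ii) is NP-complete: reduces from Hamiltonian Cycle.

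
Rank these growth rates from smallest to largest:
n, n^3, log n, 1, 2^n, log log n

Ordered by growth rate: 1 < log log n < log n < n < n^3 < 2^n.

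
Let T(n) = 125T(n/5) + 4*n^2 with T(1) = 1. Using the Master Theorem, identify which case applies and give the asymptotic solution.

a=125, b=5, f(n)=4*n^2.
log_5(125) = 3 > 2.
Since f(n) = O(n^2) is polynomially smaller than n^3, Case 1 applies.
T(n) = Theta(n^3).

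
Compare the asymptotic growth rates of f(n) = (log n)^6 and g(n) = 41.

f(n) = (log n)^6 grows faster: any unbounded function dominates a constant.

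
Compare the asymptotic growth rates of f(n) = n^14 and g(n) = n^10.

f(n) = n^14 grows faster: n^14/n^10 = n^4 -> infinity.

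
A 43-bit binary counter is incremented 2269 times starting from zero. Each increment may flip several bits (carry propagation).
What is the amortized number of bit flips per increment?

Bit i flips on every 2^i-th increment, so over 2269 increments bit i flips floor(2269/2^i) times. Summing over i: total flips < 2 * 2269. Amortized: < 2 = O(1) per increment.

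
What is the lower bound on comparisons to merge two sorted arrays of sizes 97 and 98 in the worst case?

Adversary: with |97 - 98| <= 1 the inputs can be fully interleaved so that every adjacent pair in the merged output comes from different arrays. Then each of the 194 adjacent pairs must be directly compared, or the algorithm cannot determine their relative order. Standard merge meets this bound.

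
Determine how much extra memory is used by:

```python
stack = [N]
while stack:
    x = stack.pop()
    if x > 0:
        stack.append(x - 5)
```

Space complexity: O(1).
Only a constant amount of auxiliary storage is used; nothing grows with n.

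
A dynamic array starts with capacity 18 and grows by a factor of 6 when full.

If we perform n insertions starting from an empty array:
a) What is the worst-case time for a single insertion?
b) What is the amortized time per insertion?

(a) Worst-case single insertion: O(n) -- when the array is full at capacity c, the resize copies all c elements, and c can be Theta(n).
(b) Resizes happen at sizes 18, 108, 648, ... Total copy cost for n insertions: 18 + 108 + ... = O(n) (geometric series with ratio 1/6). Amortized cost per insertion: O(n)/n = O(1).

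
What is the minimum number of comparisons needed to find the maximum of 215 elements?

Finding the maximum requires 214 comparisons. Each comparison eliminates exactly one candidate. With 215 candidates, we need 214 eliminations.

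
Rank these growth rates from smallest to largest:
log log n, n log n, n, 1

Ordered by growth rate: 1 < log log n < n < n log n.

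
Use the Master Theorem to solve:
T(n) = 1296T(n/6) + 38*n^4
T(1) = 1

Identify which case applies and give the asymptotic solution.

a=1296, b=6, f(n)=38*n^4.
log_6(1296) = 4, so n^(log_b(a)) = n^4.
f(n) = Theta(n^4), so Case 2 applies.
T(n) = Theta(n^4 log n).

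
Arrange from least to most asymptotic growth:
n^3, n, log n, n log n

Ordered by growth rate: log n < n < n log n < n^3.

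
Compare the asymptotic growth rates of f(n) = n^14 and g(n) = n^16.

g(n) = n^16 grows faster: n^16/n^14 = n^2 -> infinity.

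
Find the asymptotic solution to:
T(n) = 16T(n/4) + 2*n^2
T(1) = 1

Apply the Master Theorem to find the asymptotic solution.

a=16, b=4, f(n)=2*n^2. log_4(16) = 2. Case 2: T(n) = O(n^2 log n).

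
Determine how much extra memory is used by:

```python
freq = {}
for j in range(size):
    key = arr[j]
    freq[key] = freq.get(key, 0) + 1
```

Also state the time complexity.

Space complexity: O(n).
Auxiliary storage grows linearly with the input size n in the worst case.
Time complexity: O(n).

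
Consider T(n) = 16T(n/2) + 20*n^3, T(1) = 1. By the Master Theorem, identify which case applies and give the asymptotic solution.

a=16, b=2, f(n)=20*n^3.
log_2(16) = 4 > 3.
Since f(n) = O(n^3) is polynomially smaller than n^4, Case 1 applies.
T(n) = Theta(n^4).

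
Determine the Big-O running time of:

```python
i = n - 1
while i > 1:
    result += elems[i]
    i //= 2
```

Time complexity: O(log n).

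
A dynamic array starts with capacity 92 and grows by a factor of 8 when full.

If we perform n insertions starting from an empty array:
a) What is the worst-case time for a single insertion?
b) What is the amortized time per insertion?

(a) Worst-case single insertion: O(n) -- when the array is full at capacity c, the resize copies all c elements, and c can be Theta(n).
(b) Resizes happen at sizes 92, 736, 5888, ... Total copy cost for n insertions: 92 + 736 + ... = O(n) (geometric series with ratio 1/8). Amortized cost per insertion: O(n)/n = O(1).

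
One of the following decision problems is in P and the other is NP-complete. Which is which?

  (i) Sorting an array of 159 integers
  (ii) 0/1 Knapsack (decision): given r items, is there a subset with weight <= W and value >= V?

(i) is P: merge sort runs in O(n log n).
(ii) is NP-complete: reduces from Subset Sum.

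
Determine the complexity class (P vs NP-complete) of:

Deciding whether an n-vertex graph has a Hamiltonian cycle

This problem is NP-complete: one of Karp's 21 NP-complete problems.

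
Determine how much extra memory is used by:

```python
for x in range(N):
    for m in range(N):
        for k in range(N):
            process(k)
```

Space complexity: O(1).
Only a constant amount of auxiliary storage is used; nothing grows with n.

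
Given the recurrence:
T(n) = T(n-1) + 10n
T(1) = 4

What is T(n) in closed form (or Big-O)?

Unrolling: T(n) = 4 + 10*(2 + 3 + ... + n) = 4 + 10*(n(n+1)/2 - 1) = O(n^2).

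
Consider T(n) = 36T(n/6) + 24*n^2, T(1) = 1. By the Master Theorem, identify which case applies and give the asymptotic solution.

a=36, b=6, f(n)=24*n^2.
log_6(36) = 2, so n^(log_b(a)) = n^2.
f(n) = Theta(n^2), so Case 2 applies.
T(n) = Theta(n^2 log n).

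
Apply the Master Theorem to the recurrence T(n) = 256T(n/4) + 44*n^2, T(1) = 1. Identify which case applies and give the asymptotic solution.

a=256, b=4, f(n)=44*n^2.
log_4(256) = 4 > 2.
Since f(n) = O(n^2) is polynomially smaller than n^4, Case 1 applies.
T(n) = Theta(n^4).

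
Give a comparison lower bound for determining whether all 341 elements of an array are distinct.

In the algebraic decision-tree model, the YES region for element distinctness on 341 elements has 341! connected components (one per ordering). Ben-Or's theorem then gives a lower bound of Omega(log(n!)) = Omega(n log n).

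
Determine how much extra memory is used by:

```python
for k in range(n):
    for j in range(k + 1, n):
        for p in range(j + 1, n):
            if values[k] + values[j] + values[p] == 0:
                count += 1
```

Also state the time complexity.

Space complexity: O(1).
Only a constant amount of auxiliary storage is used; nothing grows with n.
Time complexity: O(n^3).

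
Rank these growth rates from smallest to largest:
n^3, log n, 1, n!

Ordered by growth rate: 1 < log n < n^3 < n!.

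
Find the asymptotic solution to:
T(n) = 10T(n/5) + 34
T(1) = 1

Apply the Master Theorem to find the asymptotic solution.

a=10, b=5, f(n)=34. log_5(10) = 1.431. Case 1 of Master Theorem: T(n) = O(n^1.431).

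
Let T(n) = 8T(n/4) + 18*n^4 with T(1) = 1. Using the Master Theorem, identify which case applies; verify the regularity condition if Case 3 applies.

a=8, b=4, f(n)=18*n^4.
log_4(8) = 1.5 < 4.
f(n) = Omega(n^(1.5+epsilon)) for some epsilon > 0, so Case 3 is the candidate.
Regularity: a*f(n/b) = 8*18*(n/4)^4 = (8/256)*18*n^4 <= c*f(n) with c = 8/256 < 1. Satisfied.
Case 3: T(n) = Theta(n^4).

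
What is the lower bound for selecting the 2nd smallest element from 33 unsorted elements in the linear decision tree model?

Selecting the 2nd smallest of 33 elements requires Omega(n) comparisons. Every element must be compared at least once. The BFPRT algorithm achieves O(n), making this tight.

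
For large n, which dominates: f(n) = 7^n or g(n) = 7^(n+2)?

f(n) = 7^n and g(n) = 7^(n+2) are Theta of each other: 7^(n+2) = 7^2 * 7^n = Theta(7^n).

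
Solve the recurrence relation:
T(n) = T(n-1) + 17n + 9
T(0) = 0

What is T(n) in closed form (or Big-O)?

Dominant term in sum is 17*sum(i, i=1..n) = 17*n*(n+1)/2 = O(n^2).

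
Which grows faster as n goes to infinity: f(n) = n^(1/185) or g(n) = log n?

f(n) = n^(1/185) grows faster: any positive power of n dominates log n.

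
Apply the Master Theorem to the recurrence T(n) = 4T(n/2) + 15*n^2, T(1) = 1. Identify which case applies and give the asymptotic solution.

a=4, b=2, f(n)=15*n^2.
log_2(4) = 2, so n^(log_b(a)) = n^2.
f(n) = Theta(n^2), so Case 2 applies.
T(n) = Theta(n^2 log n).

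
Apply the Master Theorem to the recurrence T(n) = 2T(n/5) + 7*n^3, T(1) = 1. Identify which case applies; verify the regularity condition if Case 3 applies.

a=2, b=5, f(n)=7*n^3.
log_5(2) = 0.4307 < 3.
f(n) = Omega(n^(0.4307+epsilon)) for some epsilon > 0, so Case 3 is the candidate.
Regularity: a*f(n/b) = 2*7*(n/5)^3 = (2/125)*7*n^3 <= c*f(n) with c = 2/125 < 1. Satisfied.
Case 3: T(n) = Theta(n^3).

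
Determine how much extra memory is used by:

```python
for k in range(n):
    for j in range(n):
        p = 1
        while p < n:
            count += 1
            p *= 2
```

Space complexity: O(1).
Only a constant amount of auxiliary storage is used; nothing grows with n.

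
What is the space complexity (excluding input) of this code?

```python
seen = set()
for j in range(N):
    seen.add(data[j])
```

Space complexity: O(n).
Auxiliary storage grows linearly with the input size n in the worst case.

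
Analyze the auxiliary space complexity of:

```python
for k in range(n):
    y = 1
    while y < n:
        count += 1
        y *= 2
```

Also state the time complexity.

Space complexity: O(1).
Only a constant amount of auxiliary storage is used; nothing grows with n.
Time complexity: O(n log n).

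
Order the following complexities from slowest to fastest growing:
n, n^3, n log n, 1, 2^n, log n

Ordered by growth rate: 1 < log n < n < n log n < n^3 < 2^n.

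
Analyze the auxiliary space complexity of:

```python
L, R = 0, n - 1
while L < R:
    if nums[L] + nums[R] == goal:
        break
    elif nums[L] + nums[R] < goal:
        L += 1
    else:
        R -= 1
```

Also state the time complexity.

Space complexity: O(1).
Only a constant amount of auxiliary storage is used; nothing grows with n.
Time complexity: O(n).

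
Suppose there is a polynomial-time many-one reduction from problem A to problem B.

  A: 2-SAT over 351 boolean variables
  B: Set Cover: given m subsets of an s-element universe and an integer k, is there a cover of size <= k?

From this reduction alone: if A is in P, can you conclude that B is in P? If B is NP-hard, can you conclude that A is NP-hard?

A poly-time reduction A <=_p B transfers tractability DOWN (B easy => A easy) and hardness UP (A hard => B hard), not the reverse.
From A in P, the reduction alone does NOT give B in P: any problem in P trivially reduces to SAT, yet SAT is not known to be in P.
From B NP-hard, the reduction alone does NOT give A NP-hard: again, easy problems reduce to hard ones.
(Here in fact A is P and B is NP-complete.)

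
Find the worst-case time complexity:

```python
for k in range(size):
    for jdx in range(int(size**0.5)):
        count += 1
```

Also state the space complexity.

Time complexity: O(n * sqrt(n)).
Space complexity: O(1).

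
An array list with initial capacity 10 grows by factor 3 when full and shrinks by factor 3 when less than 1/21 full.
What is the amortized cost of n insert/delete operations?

Using potential function Phi = |3*size - capacity|. Resizing costs are offset by potential release. Amortized O(1) per operation.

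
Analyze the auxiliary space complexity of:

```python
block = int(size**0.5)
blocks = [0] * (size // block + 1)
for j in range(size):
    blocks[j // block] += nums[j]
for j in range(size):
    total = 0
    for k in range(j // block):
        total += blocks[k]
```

Space complexity: O(sqrt(n)).
Storage scales with sqrt(n).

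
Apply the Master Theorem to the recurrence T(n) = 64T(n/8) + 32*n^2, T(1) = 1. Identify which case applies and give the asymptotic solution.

a=64, b=8, f(n)=32*n^2.
log_8(64) = 2, so n^(log_b(a)) = n^2.
f(n) = Theta(n^2), so Case 2 applies.
T(n) = Theta(n^2 log n).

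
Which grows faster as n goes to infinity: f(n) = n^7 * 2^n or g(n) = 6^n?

g(n) = 6^n grows faster: 6^n / (n^7 2^n) = (6/2)^n / n^7 -> infinity since 6/2 > 1.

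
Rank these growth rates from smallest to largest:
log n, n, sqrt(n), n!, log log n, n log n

Ordered by growth rate: log log n < log n < sqrt(n) < n < n log n < n!.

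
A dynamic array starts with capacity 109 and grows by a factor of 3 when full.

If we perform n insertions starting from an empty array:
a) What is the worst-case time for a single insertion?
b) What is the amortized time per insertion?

(a) Worst-case single insertion: O(n) -- when the array is full at capacity c, the resize copies all c elements, and c can be Theta(n).
(b) Resizes happen at sizes 109, 327, 981, ... Total copy cost for n insertions: 109 + 327 + ... = O(n) (geometric series with ratio 1/3). Amortized cost per insertion: O(n)/n = O(1).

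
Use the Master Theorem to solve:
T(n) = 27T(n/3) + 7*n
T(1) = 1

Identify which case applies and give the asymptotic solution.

a=27, b=3, f(n)=7*n.
log_3(27) = 3 > 1.
Since f(n) = O(n^1) is polynomially smaller than n^3, Case 1 applies.
T(n) = Theta(n^3).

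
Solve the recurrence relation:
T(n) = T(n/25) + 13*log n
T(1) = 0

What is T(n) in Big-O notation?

Each of the log_25(n) levels adds O(log n). T(n) = O(log^2 n).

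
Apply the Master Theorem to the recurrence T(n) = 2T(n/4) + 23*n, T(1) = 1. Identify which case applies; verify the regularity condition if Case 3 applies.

a=2, b=4, f(n)=23*n.
log_4(2) = 0.5 < 1.
f(n) = Omega(n^(0.5+epsilon)) for some epsilon > 0, so Case 3 is the candidate.
Regularity: a*f(n/b) = 2*23*(n/4)^1 = (2/4)*23*n^1 <= c*f(n) with c = 2/4 < 1. Satisfied.
Case 3: T(n) = Theta(n).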